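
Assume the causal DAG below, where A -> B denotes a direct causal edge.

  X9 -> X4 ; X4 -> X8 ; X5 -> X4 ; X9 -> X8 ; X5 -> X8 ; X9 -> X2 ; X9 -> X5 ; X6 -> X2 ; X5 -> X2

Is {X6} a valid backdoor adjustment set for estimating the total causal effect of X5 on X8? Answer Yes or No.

Backdoor paths from X5 to X8 (paths whose first edge points into X5):
  P1: X5 <- X9 -> X4 -> X8
  P2: X5 <- X9 -> X8
Condition 1 (no descendant of X5 in the set): holds — descendants of X5 are {X2, X4, X8}; none are in {X6}.
Condition 2 (every backdoor path blocked by {X6}):
  P1: open — no interior node is in the conditioning set.
  P2: open — no interior node is in the conditioning set.
{X6} does not satisfy the backdoor criterion.

No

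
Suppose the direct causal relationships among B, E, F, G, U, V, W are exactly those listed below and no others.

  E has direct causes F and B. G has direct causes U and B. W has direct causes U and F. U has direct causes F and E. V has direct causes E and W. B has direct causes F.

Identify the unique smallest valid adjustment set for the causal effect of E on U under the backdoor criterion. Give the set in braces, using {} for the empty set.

{F}

Variables eligible for adjustment (non-descendants of E, excluding E and U): {B, F}.
Backdoor paths from E to U:
  P1: E <- F -> B -> G <- U
  P2: E <- F -> U
  P3: E <- F -> W <- U
  P4: E <- B <- F -> U
  P5: E <- B <- F -> W <- U
  P6: E <- B -> G <- U
The empty set is not sufficient: P2 (E <- F -> U) has no collider blocking it and no conditioned non-collider, so it is open.
Try {F}:
  P1: blocked at fork node F ∈ conditioning set.
  P2: blocked at fork node F ∈ conditioning set.
  P3: blocked at fork node F ∈ conditioning set.
  P4: blocked at fork node F ∈ conditioning set.
  P5: blocked at fork node F ∈ conditioning set.
  P6: blocked at collider G (neither it nor any descendant is in the conditioning set).
{F} contains no descendant of E and blocks every backdoor path.
No other singleton works — e.g. {B} leaves P2 open — so {F} is the unique smallest valid adjustment set.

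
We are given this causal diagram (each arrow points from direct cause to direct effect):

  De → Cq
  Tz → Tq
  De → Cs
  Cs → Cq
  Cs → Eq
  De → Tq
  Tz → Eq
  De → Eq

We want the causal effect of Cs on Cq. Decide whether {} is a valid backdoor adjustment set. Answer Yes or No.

Backdoor paths from Cs to Cq (paths whose first edge points into Cs):
  P1: Cs <- De -> Cq
Condition 1 (no descendant of Cs in the set): holds — descendants of Cs are {Cq, Eq}; none are in {}.
Condition 2 (every backdoor path blocked by {}):
  P1: open — no interior node is in the conditioning set.
{} does not satisfy the backdoor criterion.

No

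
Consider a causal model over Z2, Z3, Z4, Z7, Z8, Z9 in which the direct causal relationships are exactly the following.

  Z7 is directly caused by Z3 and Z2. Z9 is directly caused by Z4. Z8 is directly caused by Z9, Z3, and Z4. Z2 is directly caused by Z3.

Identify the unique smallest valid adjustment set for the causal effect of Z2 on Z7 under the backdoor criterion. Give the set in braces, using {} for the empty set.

{Z3}

Variables eligible for adjustment (non-descendants of Z2, excluding Z2 and Z7): {Z3, Z4, Z8, Z9}.
Backdoor paths from Z2 to Z7:
  P1: Z2 <- Z3 -> Z7
The empty set is not sufficient: P1 (Z2 <- Z3 -> Z7) has no collider blocking it and no conditioned non-collider, so it is open.
Try {Z3}:
  P1: blocked at fork node Z3 ∈ conditioning set.
{Z3} contains no descendant of Z2 and blocks every backdoor path.
No other singleton works — e.g. {Z4} leaves P1 open — so {Z3} is the unique smallest valid adjustment set.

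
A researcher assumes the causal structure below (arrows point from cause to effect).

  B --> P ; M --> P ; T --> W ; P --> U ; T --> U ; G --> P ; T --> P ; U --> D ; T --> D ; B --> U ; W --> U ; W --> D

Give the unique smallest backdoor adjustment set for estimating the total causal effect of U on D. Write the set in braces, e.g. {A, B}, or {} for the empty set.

{T, W}

Variables eligible for adjustment (non-descendants of U, excluding U and D): {B, G, M, P, T, W}.
Backdoor paths from U to D:
  P1: U <- T -> W -> D
  P2: U <- T -> D
  P3: U <- B -> P <- T -> W -> D
  P4: U <- B -> P <- T -> D
  P5: U <- W <- T -> D
  P6: U <- W -> D
  P7: U <- P <- T -> W -> D
  P8: U <- P <- T -> D
The empty set is not sufficient: P1 (U <- T -> W -> D) has no collider blocking it and no conditioned non-collider, so it is open.
Try {T, W}:
  P1: blocked at fork node T ∈ conditioning set.
  P2: blocked at fork node T ∈ conditioning set.
  P3: blocked at collider P (neither it nor any descendant is in the conditioning set).
  P4: blocked at collider P (neither it nor any descendant is in the conditioning set).
  P5: blocked at chain node W ∈ conditioning set.
  P6: blocked at fork node W ∈ conditioning set.
  P7: blocked at fork node T ∈ conditioning set.
  P8: blocked at fork node T ∈ conditioning set.
{T, W} contains no descendant of U and blocks every backdoor path.
Every element of {T, W} is needed (dropping T leaves P2 open; dropping W leaves P6 open), so no proper subset is valid.
Among all size-2 subsets of the eligible variables, only {T, W} blocks every backdoor path, so it is the unique smallest valid adjustment set.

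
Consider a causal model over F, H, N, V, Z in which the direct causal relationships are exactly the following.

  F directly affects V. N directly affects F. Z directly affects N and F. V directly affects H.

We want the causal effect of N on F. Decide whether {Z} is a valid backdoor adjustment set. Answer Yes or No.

Backdoor paths from N to F (paths whose first edge points into N):
  P1: N <- Z -> F
Condition 1 (no descendant of N in the set): holds — descendants of N are {F, H, V}; none are in {Z}.
Condition 2 (every backdoor path blocked by {Z}):
  P1: blocked at fork node Z ∈ conditioning set.
{Z} satisfies the backdoor criterion.

Yes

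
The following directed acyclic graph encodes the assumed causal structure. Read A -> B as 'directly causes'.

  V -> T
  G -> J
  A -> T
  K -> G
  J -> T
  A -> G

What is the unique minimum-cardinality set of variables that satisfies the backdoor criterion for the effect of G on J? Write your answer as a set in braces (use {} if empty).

Variables eligible for adjustment (non-descendants of G, excluding G and J): {A, K, V}.
Backdoor paths from G to J:
  P1: G <- A -> T <- J
Each backdoor path contains an unconditioned collider, so every path is already blocked with the empty conditioning set:
  P1: blocked at collider T (neither it nor any descendant is in the conditioning set).
The empty set is therefore the unique smallest valid set.

{}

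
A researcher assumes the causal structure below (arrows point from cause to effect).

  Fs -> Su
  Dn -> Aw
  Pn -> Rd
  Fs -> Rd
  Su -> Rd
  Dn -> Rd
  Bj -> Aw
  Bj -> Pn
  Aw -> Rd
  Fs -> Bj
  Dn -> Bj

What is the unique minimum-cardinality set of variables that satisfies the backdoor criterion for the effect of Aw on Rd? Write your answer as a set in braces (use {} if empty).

Variables eligible for adjustment (non-descendants of Aw, excluding Aw and Rd): {Bj, Dn, Fs, Pn, Su}.
Backdoor paths from Aw to Rd:
  P1: Aw <- Dn -> Bj <- Fs -> Su -> Rd
  P2: Aw <- Dn -> Bj <- Fs -> Rd
  P3: Aw <- Dn -> Bj -> Pn -> Rd
  P4: Aw <- Dn -> Rd
  P5: Aw <- Bj <- Fs -> Su -> Rd
  P6: Aw <- Bj <- Fs -> Rd
  P7: Aw <- Bj <- Dn -> Rd
  P8: Aw <- Bj -> Pn -> Rd
The empty set is not sufficient: P3 (Aw <- Dn -> Bj -> Pn -> Rd) has no collider blocking it and no conditioned non-collider, so it is open.
Try {Bj, Dn}:
  P1: blocked at fork node Dn ∈ conditioning set.
  P2: blocked at fork node Dn ∈ conditioning set.
  P3: blocked at fork node Dn ∈ conditioning set.
  P4: blocked at fork node Dn ∈ conditioning set.
  P5: blocked at chain node Bj ∈ conditioning set.
  P6: blocked at chain node Bj ∈ conditioning set.
  P7: blocked at chain node Bj ∈ conditioning set.
  P8: blocked at fork node Bj ∈ conditioning set.
{Bj, Dn} contains no descendant of Aw and blocks every backdoor path.
Every element of {Bj, Dn} is needed (dropping Bj leaves P5 open; dropping Dn leaves P1 open), so no proper subset is valid.
Among all size-2 subsets of the eligible variables, only {Bj, Dn} blocks every backdoor path, so it is the unique smallest valid adjustment set.

{Bj, Dn}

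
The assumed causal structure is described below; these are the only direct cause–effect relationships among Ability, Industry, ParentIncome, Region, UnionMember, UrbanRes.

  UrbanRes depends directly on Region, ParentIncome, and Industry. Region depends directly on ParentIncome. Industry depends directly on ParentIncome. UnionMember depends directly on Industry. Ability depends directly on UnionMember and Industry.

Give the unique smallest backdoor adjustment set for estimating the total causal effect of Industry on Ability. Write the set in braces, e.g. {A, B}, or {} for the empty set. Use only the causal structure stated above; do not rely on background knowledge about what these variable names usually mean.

{}

Variables eligible for adjustment (non-descendants of Industry, excluding Industry and Ability): {ParentIncome, Region}.
Backdoor paths from Industry to Ability:
  (none)
With no backdoor paths the empty set already satisfies the criterion, and it is trivially minimal.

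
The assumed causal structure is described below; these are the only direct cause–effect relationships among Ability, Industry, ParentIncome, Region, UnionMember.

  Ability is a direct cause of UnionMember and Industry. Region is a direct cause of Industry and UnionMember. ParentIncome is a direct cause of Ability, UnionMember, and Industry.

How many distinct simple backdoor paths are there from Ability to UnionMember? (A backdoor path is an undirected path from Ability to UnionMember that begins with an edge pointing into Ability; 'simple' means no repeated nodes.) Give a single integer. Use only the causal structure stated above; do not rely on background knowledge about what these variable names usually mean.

2

A backdoor path from Ability to UnionMember is any simple undirected path whose first edge points into Ability (i.e. leaves Ability via a parent).
Parents of Ability: {ParentIncome}.
Enumerating:
  P1: Ability <- ParentIncome -> Industry <- Region -> UnionMember
  P2: Ability <- ParentIncome -> UnionMember
That exhausts the simple backdoor paths. Count: 2.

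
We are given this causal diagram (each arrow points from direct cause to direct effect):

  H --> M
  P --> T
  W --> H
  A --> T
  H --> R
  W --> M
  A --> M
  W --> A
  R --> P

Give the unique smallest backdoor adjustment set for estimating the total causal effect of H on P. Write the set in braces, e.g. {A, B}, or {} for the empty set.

Variables eligible for adjustment (non-descendants of H, excluding H and P): {A, W}.
Backdoor paths from H to P:
  P1: H <- W -> A -> T <- P
  P2: H <- W -> M <- A -> T <- P
Each backdoor path contains an unconditioned collider, so every path is already blocked with the empty conditioning set:
  P1: blocked at collider T (neither it nor any descendant is in the conditioning set).
  P2: blocked at collider M (neither it nor any descendant is in the conditioning set).
The empty set is therefore the unique smallest valid set.

{}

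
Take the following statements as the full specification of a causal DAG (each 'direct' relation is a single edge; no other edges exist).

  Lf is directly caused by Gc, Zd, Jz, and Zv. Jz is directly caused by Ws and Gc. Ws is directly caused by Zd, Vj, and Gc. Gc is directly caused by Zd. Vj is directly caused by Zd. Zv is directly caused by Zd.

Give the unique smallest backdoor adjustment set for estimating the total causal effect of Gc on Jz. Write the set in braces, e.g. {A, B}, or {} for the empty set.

Variables eligible for adjustment (non-descendants of Gc, excluding Gc and Jz): {Vj, Zd, Zv}.
Backdoor paths from Gc to Jz:
  P1: Gc <- Zd -> Zv -> Lf <- Jz
  P2: Gc <- Zd -> Vj -> Ws -> Jz
  P3: Gc <- Zd -> Ws -> Jz
  P4: Gc <- Zd -> Lf <- Jz
The empty set is not sufficient: P2 (Gc <- Zd -> Vj -> Ws -> Jz) has no collider blocking it and no conditioned non-collider, so it is open.
Try {Zd}:
  P1: blocked at fork node Zd ∈ conditioning set.
  P2: blocked at fork node Zd ∈ conditioning set.
  P3: blocked at fork node Zd ∈ conditioning set.
  P4: blocked at fork node Zd ∈ conditioning set.
{Zd} contains no descendant of Gc and blocks every backdoor path.
No other singleton works — e.g. {Zv} leaves P2 open — so {Zd} is the unique smallest valid adjustment set.

{Zd}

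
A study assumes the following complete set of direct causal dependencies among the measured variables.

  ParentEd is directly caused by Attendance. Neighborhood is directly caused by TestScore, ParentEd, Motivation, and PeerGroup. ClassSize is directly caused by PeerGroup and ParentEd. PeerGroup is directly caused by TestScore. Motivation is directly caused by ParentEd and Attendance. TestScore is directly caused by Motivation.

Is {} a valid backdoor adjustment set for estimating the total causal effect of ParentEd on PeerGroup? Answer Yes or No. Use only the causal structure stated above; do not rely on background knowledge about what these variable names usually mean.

No

Backdoor paths from ParentEd to PeerGroup (paths whose first edge points into ParentEd):
  P1: ParentEd <- Attendance -> Motivation -> TestScore -> PeerGroup
  P2: ParentEd <- Attendance -> Motivation -> TestScore -> Neighborhood <- PeerGroup
  P3: ParentEd <- Attendance -> Motivation -> Neighborhood <- TestScore -> PeerGroup
  P4: ParentEd <- Attendance -> Motivation -> Neighborhood <- PeerGroup
Condition 1 (no descendant of ParentEd in the set): holds — descendants of ParentEd are {ClassSize, Motivation, Neighborhood, PeerGroup, TestScore}; none are in {}.
Condition 2 (every backdoor path blocked by {}):
  P1: open — no interior node is in the conditioning set.
  P2: blocked at collider Neighborhood (neither it nor any descendant is in the conditioning set).
  P3: blocked at collider Neighborhood (neither it nor any descendant is in the conditioning set).
  P4: blocked at collider Neighborhood (neither it nor any descendant is in the conditioning set).
{} does not satisfy the backdoor criterion.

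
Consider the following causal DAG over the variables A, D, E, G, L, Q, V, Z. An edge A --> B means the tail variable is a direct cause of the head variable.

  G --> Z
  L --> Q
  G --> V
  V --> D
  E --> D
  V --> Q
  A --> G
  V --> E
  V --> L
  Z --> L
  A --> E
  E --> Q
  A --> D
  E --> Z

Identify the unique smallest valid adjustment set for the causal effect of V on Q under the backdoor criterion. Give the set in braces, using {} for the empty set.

{G}

Variables eligible for adjustment (non-descendants of V, excluding V and Q): {A, G}.
Backdoor paths from V to Q:
  P1: V <- G <- A -> E -> Z -> L -> Q
  P2: V <- G <- A -> E -> Q
  P3: V <- G <- A -> D <- E -> Z -> L -> Q
  P4: V <- G <- A -> D <- E -> Q
  P5: V <- G -> Z <- E -> Q
  P6: V <- G -> Z -> L -> Q
The empty set is not sufficient: P1 (V <- G <- A -> E -> Z -> L -> Q) has no collider blocking it and no conditioned non-collider, so it is open.
Try {G}:
  P1: blocked at chain node G ∈ conditioning set.
  P2: blocked at chain node G ∈ conditioning set.
  P3: blocked at chain node G ∈ conditioning set.
  P4: blocked at chain node G ∈ conditioning set.
  P5: blocked at fork node G ∈ conditioning set.
  P6: blocked at fork node G ∈ conditioning set.
{G} contains no descendant of V and blocks every backdoor path.
No other singleton works — e.g. {A} leaves P6 open — so {G} is the unique smallest valid adjustment set.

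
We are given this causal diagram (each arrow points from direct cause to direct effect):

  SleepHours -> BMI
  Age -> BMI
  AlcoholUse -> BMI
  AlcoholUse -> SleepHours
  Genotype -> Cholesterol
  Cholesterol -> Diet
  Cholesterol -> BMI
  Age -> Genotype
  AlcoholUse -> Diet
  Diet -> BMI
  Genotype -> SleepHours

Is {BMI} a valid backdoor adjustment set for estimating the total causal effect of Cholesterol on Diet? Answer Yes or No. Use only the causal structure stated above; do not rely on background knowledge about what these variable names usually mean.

Backdoor paths from Cholesterol to Diet (paths whose first edge points into Cholesterol):
  P1: Cholesterol <- Genotype <- Age -> BMI <- AlcoholUse -> Diet
  P2: Cholesterol <- Genotype <- Age -> BMI <- SleepHours <- AlcoholUse -> Diet
  P3: Cholesterol <- Genotype <- Age -> BMI <- Diet
  P4: Cholesterol <- Genotype -> SleepHours <- AlcoholUse -> Diet
  P5: Cholesterol <- Genotype -> SleepHours <- AlcoholUse -> BMI <- Diet
  P6: Cholesterol <- Genotype -> SleepHours -> BMI <- AlcoholUse -> Diet
  P7: Cholesterol <- Genotype -> SleepHours -> BMI <- Diet
Condition 1 (no descendant of Cholesterol in the set): FAILS — BMI is a descendant of Cholesterol.
Condition 2 (every backdoor path blocked by {BMI}):
  P1: open — collider(s) BMI are conditioned on (or have a conditioned descendant) and no non-collider on the path is in the set.
  P2: open — collider(s) BMI are conditioned on (or have a conditioned descendant) and no non-collider on the path is in the set.
  P3: open — collider(s) BMI are conditioned on (or have a conditioned descendant) and no non-collider on the path is in the set.
  P4: open — collider(s) SleepHours are conditioned on (or have a conditioned descendant) and no non-collider on the path is in the set.
  P5: open — collider(s) SleepHours, BMI are conditioned on (or have a conditioned descendant) and no non-collider on the path is in the set.
  P6: open — collider(s) BMI are conditioned on (or have a conditioned descendant) and no non-collider on the path is in the set.
  P7: open — collider(s) BMI are conditioned on (or have a conditioned descendant) and no non-collider on the path is in the set.
{BMI} does not satisfy the backdoor criterion.

No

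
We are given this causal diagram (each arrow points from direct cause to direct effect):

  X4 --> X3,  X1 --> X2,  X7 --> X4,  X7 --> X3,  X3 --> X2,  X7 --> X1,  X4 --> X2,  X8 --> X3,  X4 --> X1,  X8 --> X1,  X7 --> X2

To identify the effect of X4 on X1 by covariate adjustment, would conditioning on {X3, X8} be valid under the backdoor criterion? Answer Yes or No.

Backdoor paths from X4 to X1 (paths whose first edge points into X4):
  P1: X4 <- X7 -> X3 <- X8 -> X1
  P2: X4 <- X7 -> X3 -> X2 <- X1
  P3: X4 <- X7 -> X1
  P4: X4 <- X7 -> X2 <- X3 <- X8 -> X1
  P5: X4 <- X7 -> X2 <- X1
Condition 1 (no descendant of X4 in the set): FAILS — X3 is a descendant of X4.
Condition 2 (every backdoor path blocked by {X3, X8}):
  P1: blocked at fork node X8 ∈ conditioning set.
  P2: blocked at chain node X3 ∈ conditioning set.
  P3: open — no interior node is in the conditioning set.
  P4: blocked at collider X2 (neither it nor any descendant is in the conditioning set).
  P5: blocked at collider X2 (neither it nor any descendant is in the conditioning set).
{X3, X8} does not satisfy the backdoor criterion.

No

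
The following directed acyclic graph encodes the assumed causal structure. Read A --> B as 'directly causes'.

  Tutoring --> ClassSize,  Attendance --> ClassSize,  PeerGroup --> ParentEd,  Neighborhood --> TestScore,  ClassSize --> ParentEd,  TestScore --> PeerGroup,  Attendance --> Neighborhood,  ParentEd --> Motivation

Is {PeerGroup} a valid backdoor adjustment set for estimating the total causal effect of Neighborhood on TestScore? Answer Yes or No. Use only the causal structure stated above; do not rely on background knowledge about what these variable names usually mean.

Backdoor paths from Neighborhood to TestScore (paths whose first edge points into Neighborhood):
  P1: Neighborhood <- Attendance -> ClassSize -> ParentEd <- PeerGroup <- TestScore
Condition 1 (no descendant of Neighborhood in the set): FAILS — PeerGroup is a descendant of Neighborhood.
Condition 2 (every backdoor path blocked by {PeerGroup}):
  P1: blocked at collider ParentEd (neither it nor any descendant is in the conditioning set).
{PeerGroup} does not satisfy the backdoor criterion.

No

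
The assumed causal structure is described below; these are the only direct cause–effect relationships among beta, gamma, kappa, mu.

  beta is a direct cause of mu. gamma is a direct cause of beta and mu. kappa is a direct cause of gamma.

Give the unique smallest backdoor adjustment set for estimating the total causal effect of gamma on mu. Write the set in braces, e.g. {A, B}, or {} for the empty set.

{}

Variables eligible for adjustment (non-descendants of gamma, excluding gamma and mu): {kappa}.
Backdoor paths from gamma to mu:
  (none)
With no backdoor paths the empty set already satisfies the criterion, and it is trivially minimal.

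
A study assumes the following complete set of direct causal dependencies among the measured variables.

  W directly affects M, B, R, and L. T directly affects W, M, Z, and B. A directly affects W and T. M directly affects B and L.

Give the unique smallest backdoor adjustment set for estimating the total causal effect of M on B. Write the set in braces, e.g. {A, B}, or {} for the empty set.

{T, W}

Variables eligible for adjustment (non-descendants of M, excluding M and B): {A, R, T, W, Z}.
Backdoor paths from M to B:
  P1: M <- T <- A -> W -> B
  P2: M <- T -> W -> B
  P3: M <- T -> B
  P4: M <- W <- A -> T -> B
  P5: M <- W <- T -> B
  P6: M <- W -> B
The empty set is not sufficient: P1 (M <- T <- A -> W -> B) has no collider blocking it and no conditioned non-collider, so it is open.
Try {T, W}:
  P1: blocked at chain node T ∈ conditioning set.
  P2: blocked at fork node T ∈ conditioning set.
  P3: blocked at fork node T ∈ conditioning set.
  P4: blocked at chain node W ∈ conditioning set.
  P5: blocked at chain node W ∈ conditioning set.
  P6: blocked at fork node W ∈ conditioning set.
{T, W} contains no descendant of M and blocks every backdoor path.
Every element of {T, W} is needed (dropping T leaves P3 open; dropping W leaves P6 open), so no proper subset is valid.
Among all size-2 subsets of the eligible variables, only {T, W} blocks every backdoor path, so it is the unique smallest valid adjustment set.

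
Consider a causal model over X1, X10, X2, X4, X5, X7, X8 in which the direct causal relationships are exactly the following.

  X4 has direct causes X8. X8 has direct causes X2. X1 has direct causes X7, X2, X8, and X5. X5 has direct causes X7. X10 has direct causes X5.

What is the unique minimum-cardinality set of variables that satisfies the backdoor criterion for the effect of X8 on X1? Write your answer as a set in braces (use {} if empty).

{X2}

Variables eligible for adjustment (non-descendants of X8, excluding X8 and X1): {X10, X2, X5, X7}.
Backdoor paths from X8 to X1:
  P1: X8 <- X2 -> X1
The empty set is not sufficient: P1 (X8 <- X2 -> X1) has no collider blocking it and no conditioned non-collider, so it is open.
Try {X2}:
  P1: blocked at fork node X2 ∈ conditioning set.
{X2} contains no descendant of X8 and blocks every backdoor path.
No other singleton works — e.g. {X7} leaves P1 open — so {X2} is the unique smallest valid adjustment set.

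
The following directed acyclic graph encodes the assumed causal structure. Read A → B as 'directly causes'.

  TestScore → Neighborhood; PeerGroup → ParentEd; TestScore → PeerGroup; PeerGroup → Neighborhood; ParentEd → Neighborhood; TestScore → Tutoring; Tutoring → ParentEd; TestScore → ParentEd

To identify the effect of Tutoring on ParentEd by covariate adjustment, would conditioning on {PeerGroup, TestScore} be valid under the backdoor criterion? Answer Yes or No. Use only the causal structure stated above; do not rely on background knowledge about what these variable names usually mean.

Yes

Backdoor paths from Tutoring to ParentEd (paths whose first edge points into Tutoring):
  P1: Tutoring <- TestScore -> PeerGroup -> ParentEd
  P2: Tutoring <- TestScore -> PeerGroup -> Neighborhood <- ParentEd
  P3: Tutoring <- TestScore -> ParentEd
  P4: Tutoring <- TestScore -> Neighborhood <- PeerGroup -> ParentEd
  P5: Tutoring <- TestScore -> Neighborhood <- ParentEd
Condition 1 (no descendant of Tutoring in the set): holds — descendants of Tutoring are {Neighborhood, ParentEd}; none are in {PeerGroup, TestScore}.
Condition 2 (every backdoor path blocked by {PeerGroup, TestScore}):
  P1: blocked at fork node TestScore ∈ conditioning set.
  P2: blocked at fork node TestScore ∈ conditioning set.
  P3: blocked at fork node TestScore ∈ conditioning set.
  P4: blocked at fork node TestScore ∈ conditioning set.
  P5: blocked at fork node TestScore ∈ conditioning set.
{PeerGroup, TestScore} satisfies the backdoor criterion.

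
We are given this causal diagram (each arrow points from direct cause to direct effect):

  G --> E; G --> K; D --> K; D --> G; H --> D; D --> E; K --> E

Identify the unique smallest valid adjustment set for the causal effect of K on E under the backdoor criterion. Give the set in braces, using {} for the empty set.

Variables eligible for adjustment (non-descendants of K, excluding K and E): {D, G, H}.
Backdoor paths from K to E:
  P1: K <- D -> G -> E
  P2: K <- D -> E
  P3: K <- G <- D -> E
  P4: K <- G -> E
The empty set is not sufficient: P1 (K <- D -> G -> E) has no collider blocking it and no conditioned non-collider, so it is open.
Try {D, G}:
  P1: blocked at fork node D ∈ conditioning set.
  P2: blocked at fork node D ∈ conditioning set.
  P3: blocked at chain node G ∈ conditioning set.
  P4: blocked at fork node G ∈ conditioning set.
{D, G} contains no descendant of K and blocks every backdoor path.
Every element of {D, G} is needed (dropping D leaves P2 open; dropping G leaves P4 open), so no proper subset is valid.
Among all size-2 subsets of the eligible variables, only {D, G} blocks every backdoor path, so it is the unique smallest valid adjustment set.

{D, G}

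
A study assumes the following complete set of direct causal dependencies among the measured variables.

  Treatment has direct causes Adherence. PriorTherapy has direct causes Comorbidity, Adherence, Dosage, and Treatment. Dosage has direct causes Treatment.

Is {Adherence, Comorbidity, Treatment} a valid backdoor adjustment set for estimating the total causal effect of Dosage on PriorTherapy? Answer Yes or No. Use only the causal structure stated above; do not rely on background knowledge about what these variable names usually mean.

Yes

Backdoor paths from Dosage to PriorTherapy (paths whose first edge points into Dosage):
  P1: Dosage <- Treatment <- Adherence -> PriorTherapy
  P2: Dosage <- Treatment -> PriorTherapy
Condition 1 (no descendant of Dosage in the set): holds — descendants of Dosage are {PriorTherapy}; none are in {Adherence, Comorbidity, Treatment}.
Condition 2 (every backdoor path blocked by {Adherence, Comorbidity, Treatment}):
  P1: blocked at chain node Treatment ∈ conditioning set.
  P2: blocked at fork node Treatment ∈ conditioning set.
{Adherence, Comorbidity, Treatment} satisfies the backdoor criterion.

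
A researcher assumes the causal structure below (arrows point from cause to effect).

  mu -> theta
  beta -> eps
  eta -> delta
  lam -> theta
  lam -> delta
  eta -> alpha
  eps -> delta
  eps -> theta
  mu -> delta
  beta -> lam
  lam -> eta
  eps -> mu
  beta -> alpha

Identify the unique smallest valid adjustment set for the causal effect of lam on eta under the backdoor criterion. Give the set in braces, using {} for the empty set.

{}

Variables eligible for adjustment (non-descendants of lam, excluding lam and eta): {beta, eps, mu}.
Backdoor paths from lam to eta:
  P1: lam <- beta -> eps -> mu -> delta <- eta
  P2: lam <- beta -> eps -> delta <- eta
  P3: lam <- beta -> eps -> theta <- mu -> delta <- eta
  P4: lam <- beta -> alpha <- eta
Each backdoor path contains an unconditioned collider, so every path is already blocked with the empty conditioning set:
  P1: blocked at collider delta (neither it nor any descendant is in the conditioning set).
  P2: blocked at collider delta (neither it nor any descendant is in the conditioning set).
  P3: blocked at collider theta (neither it nor any descendant is in the conditioning set).
  P4: blocked at collider alpha (neither it nor any descendant is in the conditioning set).
The empty set is therefore the unique smallest valid set.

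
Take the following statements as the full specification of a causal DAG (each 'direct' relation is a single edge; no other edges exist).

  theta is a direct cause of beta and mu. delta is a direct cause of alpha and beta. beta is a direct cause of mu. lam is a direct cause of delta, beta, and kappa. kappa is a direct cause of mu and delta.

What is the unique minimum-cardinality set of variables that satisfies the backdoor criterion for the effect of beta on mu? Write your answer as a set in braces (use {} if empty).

Variables eligible for adjustment (non-descendants of beta, excluding beta and mu): {alpha, delta, kappa, lam, theta}.
Backdoor paths from beta to mu:
  P1: beta <- lam -> kappa -> mu
  P2: beta <- lam -> delta <- kappa -> mu
  P3: beta <- theta -> mu
  P4: beta <- delta <- lam -> kappa -> mu
  P5: beta <- delta <- kappa -> mu
The empty set is not sufficient: P1 (beta <- lam -> kappa -> mu) has no collider blocking it and no conditioned non-collider, so it is open.
Try {kappa, theta}:
  P1: blocked at chain node kappa ∈ conditioning set.
  P2: blocked at collider delta (neither it nor any descendant is in the conditioning set).
  P3: blocked at fork node theta ∈ conditioning set.
  P4: blocked at chain node kappa ∈ conditioning set.
  P5: blocked at fork node kappa ∈ conditioning set.
{kappa, theta} contains no descendant of beta and blocks every backdoor path.
Every element of {kappa, theta} is needed (dropping kappa leaves P1 open; dropping theta leaves P3 open), so no proper subset is valid.
Among all size-2 subsets of the eligible variables, only {kappa, theta} blocks every backdoor path, so it is the unique smallest valid adjustment set.

{kappa, theta}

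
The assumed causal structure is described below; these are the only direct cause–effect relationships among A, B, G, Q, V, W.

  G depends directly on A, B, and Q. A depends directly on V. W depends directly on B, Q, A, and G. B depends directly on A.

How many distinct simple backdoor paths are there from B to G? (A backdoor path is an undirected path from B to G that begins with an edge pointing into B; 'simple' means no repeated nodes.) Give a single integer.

A backdoor path from B to G is any simple undirected path whose first edge points into B (i.e. leaves B via a parent).
Parents of B: {A}.
Enumerating:
  P1: B <- A -> G
  P2: B <- A -> W <- Q -> G
  P3: B <- A -> W <- G
That exhausts the simple backdoor paths. Count: 3.

3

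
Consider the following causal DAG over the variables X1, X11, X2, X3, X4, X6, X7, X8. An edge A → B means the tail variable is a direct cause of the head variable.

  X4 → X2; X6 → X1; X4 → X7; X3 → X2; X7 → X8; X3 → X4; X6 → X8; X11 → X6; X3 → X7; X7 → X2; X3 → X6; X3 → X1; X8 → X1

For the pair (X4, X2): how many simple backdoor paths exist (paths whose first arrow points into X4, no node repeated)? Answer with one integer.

A backdoor path from X4 to X2 is any simple undirected path whose first edge points into X4 (i.e. leaves X4 via a parent).
Parents of X4: {X3}.
Enumerating:
  P1: X4 <- X3 -> X7 -> X2
  P2: X4 <- X3 -> X2
  P3: X4 <- X3 -> X6 -> X8 <- X7 -> X2
  P4: X4 <- X3 -> X6 -> X1 <- X8 <- X7 -> X2
  P5: X4 <- X3 -> X1 <- X6 -> X8 <- X7 -> X2
  P6: X4 <- X3 -> X1 <- X8 <- X7 -> X2
That exhausts the simple backdoor paths. Count: 6.

6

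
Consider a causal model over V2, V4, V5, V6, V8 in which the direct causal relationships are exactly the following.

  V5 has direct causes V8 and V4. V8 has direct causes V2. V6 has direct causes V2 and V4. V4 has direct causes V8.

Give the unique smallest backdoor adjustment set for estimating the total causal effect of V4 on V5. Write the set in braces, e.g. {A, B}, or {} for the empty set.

{V8}

Variables eligible for adjustment (non-descendants of V4, excluding V4 and V5): {V2, V8}.
Backdoor paths from V4 to V5:
  P1: V4 <- V8 -> V5
The empty set is not sufficient: P1 (V4 <- V8 -> V5) has no collider blocking it and no conditioned non-collider, so it is open.
Try {V8}:
  P1: blocked at fork node V8 ∈ conditioning set.
{V8} contains no descendant of V4 and blocks every backdoor path.
No other singleton works — e.g. {V2} leaves P1 open — so {V8} is the unique smallest valid adjustment set.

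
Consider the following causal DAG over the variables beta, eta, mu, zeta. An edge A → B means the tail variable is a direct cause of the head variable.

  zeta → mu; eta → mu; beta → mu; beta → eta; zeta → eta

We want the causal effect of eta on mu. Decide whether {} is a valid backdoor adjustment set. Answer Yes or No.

Backdoor paths from eta to mu (paths whose first edge points into eta):
  P1: eta <- zeta -> mu
  P2: eta <- beta -> mu
Condition 1 (no descendant of eta in the set): holds — descendants of eta are {mu}; none are in {}.
Condition 2 (every backdoor path blocked by {}):
  P1: open — no interior node is in the conditioning set.
  P2: open — no interior node is in the conditioning set.
{} does not satisfy the backdoor criterion.

No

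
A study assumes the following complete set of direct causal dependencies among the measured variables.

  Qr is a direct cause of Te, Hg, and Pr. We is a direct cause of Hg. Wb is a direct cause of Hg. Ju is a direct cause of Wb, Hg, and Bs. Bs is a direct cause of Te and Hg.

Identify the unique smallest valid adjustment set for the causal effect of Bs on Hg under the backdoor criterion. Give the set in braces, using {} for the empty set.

Variables eligible for adjustment (non-descendants of Bs, excluding Bs and Hg): {Ju, Pr, Qr, Wb, We}.
Backdoor paths from Bs to Hg:
  P1: Bs <- Ju -> Wb -> Hg
  P2: Bs <- Ju -> Hg
The empty set is not sufficient: P1 (Bs <- Ju -> Wb -> Hg) has no collider blocking it and no conditioned non-collider, so it is open.
Try {Ju}:
  P1: blocked at fork node Ju ∈ conditioning set.
  P2: blocked at fork node Ju ∈ conditioning set.
{Ju} contains no descendant of Bs and blocks every backdoor path.
No other singleton works — e.g. {Qr} leaves P1 open — so {Ju} is the unique smallest valid adjustment set.

{Ju}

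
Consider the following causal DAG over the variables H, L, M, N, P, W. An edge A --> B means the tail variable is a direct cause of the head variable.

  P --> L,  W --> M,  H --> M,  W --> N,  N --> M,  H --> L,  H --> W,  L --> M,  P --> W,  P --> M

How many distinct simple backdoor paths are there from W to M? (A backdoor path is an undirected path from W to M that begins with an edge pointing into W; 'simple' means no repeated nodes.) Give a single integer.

6

A backdoor path from W to M is any simple undirected path whose first edge points into W (i.e. leaves W via a parent).
Parents of W: {H, P}.
Enumerating:
  P1: W <- P -> L <- H -> M
  P2: W <- P -> L -> M
  P3: W <- P -> M
  P4: W <- H -> L <- P -> M
  P5: W <- H -> L -> M
  P6: W <- H -> M
That exhausts the simple backdoor paths. Count: 6.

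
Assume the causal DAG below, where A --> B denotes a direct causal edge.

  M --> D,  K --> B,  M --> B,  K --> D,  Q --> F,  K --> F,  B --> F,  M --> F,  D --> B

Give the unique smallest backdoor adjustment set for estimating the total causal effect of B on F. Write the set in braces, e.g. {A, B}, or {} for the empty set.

Variables eligible for adjustment (non-descendants of B, excluding B and F): {D, K, M, Q}.
Backdoor paths from B to F:
  P1: B <- K -> D <- M -> F
  P2: B <- K -> F
  P3: B <- M -> D <- K -> F
  P4: B <- M -> F
  P5: B <- D <- K -> F
  P6: B <- D <- M -> F
The empty set is not sufficient: P2 (B <- K -> F) has no collider blocking it and no conditioned non-collider, so it is open.
Try {K, M}:
  P1: blocked at fork node K ∈ conditioning set.
  P2: blocked at fork node K ∈ conditioning set.
  P3: blocked at fork node M ∈ conditioning set.
  P4: blocked at fork node M ∈ conditioning set.
  P5: blocked at fork node K ∈ conditioning set.
  P6: blocked at fork node M ∈ conditioning set.
{K, M} contains no descendant of B and blocks every backdoor path.
Every element of {K, M} is needed (dropping K leaves P2 open; dropping M leaves P4 open), so no proper subset is valid.
Among all size-2 subsets of the eligible variables, only {K, M} blocks every backdoor path, so it is the unique smallest valid adjustment set.

{K, M}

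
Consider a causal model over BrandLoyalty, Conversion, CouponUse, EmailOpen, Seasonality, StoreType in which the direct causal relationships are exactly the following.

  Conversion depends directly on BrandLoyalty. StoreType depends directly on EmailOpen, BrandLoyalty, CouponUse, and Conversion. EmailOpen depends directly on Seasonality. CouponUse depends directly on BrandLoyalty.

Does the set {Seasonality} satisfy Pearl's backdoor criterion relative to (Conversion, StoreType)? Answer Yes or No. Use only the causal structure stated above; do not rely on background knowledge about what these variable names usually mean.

Backdoor paths from Conversion to StoreType (paths whose first edge points into Conversion):
  P1: Conversion <- BrandLoyalty -> CouponUse -> StoreType
  P2: Conversion <- BrandLoyalty -> StoreType
Condition 1 (no descendant of Conversion in the set): holds — descendants of Conversion are {StoreType}; none are in {Seasonality}.
Condition 2 (every backdoor path blocked by {Seasonality}):
  P1: open — no interior node is in the conditioning set.
  P2: open — no interior node is in the conditioning set.
{Seasonality} does not satisfy the backdoor criterion.

No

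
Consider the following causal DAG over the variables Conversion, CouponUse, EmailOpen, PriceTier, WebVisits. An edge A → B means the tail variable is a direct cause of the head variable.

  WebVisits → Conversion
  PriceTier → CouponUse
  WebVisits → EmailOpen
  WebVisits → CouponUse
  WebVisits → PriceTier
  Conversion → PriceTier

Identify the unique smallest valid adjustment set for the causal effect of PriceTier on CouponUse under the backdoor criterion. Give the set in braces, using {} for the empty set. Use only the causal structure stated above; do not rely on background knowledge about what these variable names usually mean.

Variables eligible for adjustment (non-descendants of PriceTier, excluding PriceTier and CouponUse): {Conversion, EmailOpen, WebVisits}.
Backdoor paths from PriceTier to CouponUse:
  P1: PriceTier <- WebVisits -> CouponUse
  P2: PriceTier <- Conversion <- WebVisits -> CouponUse
The empty set is not sufficient: P1 (PriceTier <- WebVisits -> CouponUse) has no collider blocking it and no conditioned non-collider, so it is open.
Try {WebVisits}:
  P1: blocked at fork node WebVisits ∈ conditioning set.
  P2: blocked at fork node WebVisits ∈ conditioning set.
{WebVisits} contains no descendant of PriceTier and blocks every backdoor path.
No other singleton works — e.g. {Conversion} leaves P1 open — so {WebVisits} is the unique smallest valid adjustment set.

{WebVisits}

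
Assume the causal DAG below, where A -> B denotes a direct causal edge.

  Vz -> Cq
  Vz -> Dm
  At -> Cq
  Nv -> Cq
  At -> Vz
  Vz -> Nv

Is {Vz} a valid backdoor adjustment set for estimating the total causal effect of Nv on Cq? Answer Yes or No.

Yes

Backdoor paths from Nv to Cq (paths whose first edge points into Nv):
  P1: Nv <- Vz <- At -> Cq
  P2: Nv <- Vz -> Cq
Condition 1 (no descendant of Nv in the set): holds — descendants of Nv are {Cq}; none are in {Vz}.
Condition 2 (every backdoor path blocked by {Vz}):
  P1: blocked at chain node Vz ∈ conditioning set.
  P2: blocked at fork node Vz ∈ conditioning set.
{Vz} satisfies the backdoor criterion.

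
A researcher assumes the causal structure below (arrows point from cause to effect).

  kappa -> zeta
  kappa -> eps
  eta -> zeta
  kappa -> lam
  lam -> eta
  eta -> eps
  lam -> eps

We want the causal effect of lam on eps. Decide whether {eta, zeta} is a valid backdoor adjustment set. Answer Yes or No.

No

Backdoor paths from lam to eps (paths whose first edge points into lam):
  P1: lam <- kappa -> zeta <- eta -> eps
  P2: lam <- kappa -> eps
Condition 1 (no descendant of lam in the set): FAILS — eta and zeta are descendants of lam.
Condition 2 (every backdoor path blocked by {eta, zeta}):
  P1: blocked at fork node eta ∈ conditioning set.
  P2: open — no interior node is in the conditioning set.
{eta, zeta} does not satisfy the backdoor criterion.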